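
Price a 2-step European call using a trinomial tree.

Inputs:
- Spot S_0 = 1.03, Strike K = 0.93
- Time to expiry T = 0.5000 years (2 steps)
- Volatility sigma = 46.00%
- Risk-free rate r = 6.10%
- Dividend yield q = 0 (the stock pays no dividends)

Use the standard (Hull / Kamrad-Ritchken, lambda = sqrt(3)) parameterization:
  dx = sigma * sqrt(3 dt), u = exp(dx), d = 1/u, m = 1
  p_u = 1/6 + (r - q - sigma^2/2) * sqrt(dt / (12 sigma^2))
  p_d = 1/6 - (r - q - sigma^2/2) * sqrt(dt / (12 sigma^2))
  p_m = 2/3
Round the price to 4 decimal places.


dt = T/N = 0.250000; dx = sigma*sqrt(3*dt) = 0.398372
u = exp(dx) = 1.489398; d = 1/u = 0.671412
p_u = 0.152609, p_m = 0.666667, p_d = 0.180724
Discount per step: exp(-r*dt) = 0.984866
Stock lattice S(k, j) with j the centered position index:
  k=0: S(0,+0) = 1.0300
  k=1: S(1,-1) = 0.6916; S(1,+0) = 1.0300; S(1,+1) = 1.5341
  k=2: S(2,-2) = 0.4643; S(2,-1) = 0.6916; S(2,+0) = 1.0300; S(2,+1) = 1.5341; S(2,+2) = 2.2849
Terminal payoffs V(N, j) = max(S_T - K, 0):
  V(2,-2) = 0.000000; V(2,-1) = 0.000000; V(2,+0) = 0.100000; V(2,+1) = 0.604079; V(2,+2) = 1.354854
Backward induction: V(k, j) = exp(-r*dt) * [p_u * V(k+1, j+1) + p_m * V(k+1, j) + p_d * V(k+1, j-1)]
  V(1,-1) = exp(-r*dt) * [p_u*0.100000 + p_m*0.000000 + p_d*0.000000] = 0.015030
  V(1,+0) = exp(-r*dt) * [p_u*0.604079 + p_m*0.100000 + p_d*0.000000] = 0.156451
  V(1,+1) = exp(-r*dt) * [p_u*1.354854 + p_m*0.604079 + p_d*0.100000] = 0.618058
  V(0,+0) = exp(-r*dt) * [p_u*0.618058 + p_m*0.156451 + p_d*0.015030] = 0.198291

Answer: Price = V(0,0) = 0.1983


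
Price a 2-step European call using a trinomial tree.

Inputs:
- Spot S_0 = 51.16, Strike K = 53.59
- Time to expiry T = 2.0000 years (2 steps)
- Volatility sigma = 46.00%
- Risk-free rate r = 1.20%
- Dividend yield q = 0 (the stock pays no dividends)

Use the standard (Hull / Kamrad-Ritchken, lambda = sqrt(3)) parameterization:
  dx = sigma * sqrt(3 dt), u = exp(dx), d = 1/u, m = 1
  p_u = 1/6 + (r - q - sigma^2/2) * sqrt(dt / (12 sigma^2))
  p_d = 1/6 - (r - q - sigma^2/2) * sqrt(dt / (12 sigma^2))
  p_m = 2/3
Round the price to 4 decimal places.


dt = T/N = 1.000000; dx = sigma*sqrt(3*dt) = 0.796743
u = exp(dx) = 2.218305; d = 1/u = 0.450795
p_u = 0.107802, p_m = 0.666667, p_d = 0.225531
Discount per step: exp(-r*dt) = 0.988072
Stock lattice S(k, j) with j the centered position index:
  k=0: S(0,+0) = 51.1600
  k=1: S(1,-1) = 23.0627; S(1,+0) = 51.1600; S(1,+1) = 113.4885
  k=2: S(2,-2) = 10.3965; S(2,-1) = 23.0627; S(2,+0) = 51.1600; S(2,+1) = 113.4885; S(2,+2) = 251.7521
Terminal payoffs V(N, j) = max(S_T - K, 0):
  V(2,-2) = 0.000000; V(2,-1) = 0.000000; V(2,+0) = 0.000000; V(2,+1) = 59.898482; V(2,+2) = 198.162061
Backward induction: V(k, j) = exp(-r*dt) * [p_u * V(k+1, j+1) + p_m * V(k+1, j) + p_d * V(k+1, j-1)]
  V(1,-1) = exp(-r*dt) * [p_u*0.000000 + p_m*0.000000 + p_d*0.000000] = 0.000000
  V(1,+0) = exp(-r*dt) * [p_u*59.898482 + p_m*0.000000 + p_d*0.000000] = 6.380156
  V(1,+1) = exp(-r*dt) * [p_u*198.162061 + p_m*59.898482 + p_d*0.000000] = 60.563456
  V(0,+0) = exp(-r*dt) * [p_u*60.563456 + p_m*6.380156 + p_d*0.000000] = 10.653687

Answer: Price = V(0,0) = 10.6537


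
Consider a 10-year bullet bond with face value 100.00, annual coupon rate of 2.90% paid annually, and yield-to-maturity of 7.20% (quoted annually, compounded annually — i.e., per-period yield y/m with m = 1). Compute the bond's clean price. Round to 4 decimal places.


Coupon per period c = face * coupon_rate / m = 2.900000
Periods per year m = 1; per-period yield y/m = 0.072000
Number of cashflows N = 10
Cashflows (t years, CF_t, discount factor 1/(1+y/m)^(m*t), PV):
  t = 1.0000: CF_t = 2.900000, DF = 0.932836, PV = 2.705224
  t = 2.0000: CF_t = 2.900000, DF = 0.870183, PV = 2.523530
  t = 3.0000: CF_t = 2.900000, DF = 0.811738, PV = 2.354039
  t = 4.0000: CF_t = 2.900000, DF = 0.757218, PV = 2.195932
  t = 5.0000: CF_t = 2.900000, DF = 0.706360, PV = 2.048444
  t = 6.0000: CF_t = 2.900000, DF = 0.658918, PV = 1.910862
  t = 7.0000: CF_t = 2.900000, DF = 0.614662, PV = 1.782520
  t = 8.0000: CF_t = 2.900000, DF = 0.573379, PV = 1.662799
  t = 9.0000: CF_t = 2.900000, DF = 0.534868, PV = 1.551118
  t = 10.0000: CF_t = 102.900000, DF = 0.498944, PV = 51.341378
Price P = sum_t PV_t = 70.075846

Answer: Price = 70.0758


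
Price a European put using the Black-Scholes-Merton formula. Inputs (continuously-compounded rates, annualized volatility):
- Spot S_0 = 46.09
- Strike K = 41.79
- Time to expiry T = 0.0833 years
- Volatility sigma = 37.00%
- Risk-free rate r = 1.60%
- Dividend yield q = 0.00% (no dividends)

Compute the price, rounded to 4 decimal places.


d1 = (ln(S/K) + (r - q + 0.5*sigma^2) * T) / (sigma * sqrt(T)) = 0.98300546
d2 = d1 - sigma * sqrt(T) = 0.87621702
exp(-rT) = 0.99866809; exp(-qT) = 1.00000000
P = K * exp(-rT) * N(-d2) - S_0 * exp(-qT) * N(-d1)
N(-d1) = 0.16280238; N(-d2) = 0.19045603
P = 41.7900 * 0.99866809 * 0.19045603 - 46.0900 * 1.00000000 * 0.16280238 = 0.4450

Answer: Price = 0.4450


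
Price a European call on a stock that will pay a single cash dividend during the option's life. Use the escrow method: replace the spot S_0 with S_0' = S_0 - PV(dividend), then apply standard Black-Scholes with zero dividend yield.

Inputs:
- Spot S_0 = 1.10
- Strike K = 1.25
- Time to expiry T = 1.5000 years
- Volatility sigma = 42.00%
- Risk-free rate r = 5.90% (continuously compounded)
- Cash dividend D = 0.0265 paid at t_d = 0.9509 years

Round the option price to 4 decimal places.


Answer: Price = 0.1922

Derivation:
PV(D) = D * exp(-r * t_d) = 0.0265 * 0.94544166 = 0.02505420
S_0' = S_0 - PV(D) = 1.1000 - 0.02505420 = 1.07494580
d1 = (ln(S_0'/K) + (r + sigma^2/2)*T) / (sigma*sqrt(T)) = 0.13594024
d2 = d1 - sigma*sqrt(T) = -0.37845261
exp(-rT) = 0.91530311
N(d1) = 0.55406574; N(d2) = 0.35254720
C = S_0' * N(d1) - K * exp(-rT) * N(d2) = 1.07494580 * 0.55406574 - 1.2500 * 0.91530311 * 0.35254720 = 0.1922


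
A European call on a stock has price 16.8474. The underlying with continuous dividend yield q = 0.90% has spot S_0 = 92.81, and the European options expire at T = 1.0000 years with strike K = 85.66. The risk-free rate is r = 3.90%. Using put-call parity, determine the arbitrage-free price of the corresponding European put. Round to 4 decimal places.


Answer: Put price = 7.2525

Derivation:
Put-call parity: C - P = S_0 * exp(-qT) - K * exp(-rT).
S_0 * exp(-qT) = 92.8100 * 0.99104038 = 91.97845755
K * exp(-rT) = 85.6600 * 0.96175071 = 82.38356575
P = C - S*exp(-qT) + K*exp(-rT)
P = 16.8474 - 91.97845755 + 82.38356575 = 7.2525


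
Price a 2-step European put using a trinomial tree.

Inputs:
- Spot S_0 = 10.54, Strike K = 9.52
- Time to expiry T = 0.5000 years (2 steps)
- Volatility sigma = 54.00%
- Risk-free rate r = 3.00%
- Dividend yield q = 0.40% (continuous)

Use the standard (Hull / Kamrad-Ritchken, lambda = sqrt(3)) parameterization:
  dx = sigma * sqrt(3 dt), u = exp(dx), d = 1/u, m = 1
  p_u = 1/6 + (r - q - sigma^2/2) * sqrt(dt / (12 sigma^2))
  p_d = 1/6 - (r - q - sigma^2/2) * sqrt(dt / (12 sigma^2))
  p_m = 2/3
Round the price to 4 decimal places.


dt = T/N = 0.250000; dx = sigma*sqrt(3*dt) = 0.467654
u = exp(dx) = 1.596245; d = 1/u = 0.626470
p_u = 0.134645, p_m = 0.666667, p_d = 0.198688
Discount per step: exp(-r*dt) = 0.992528
Stock lattice S(k, j) with j the centered position index:
  k=0: S(0,+0) = 10.5400
  k=1: S(1,-1) = 6.6030; S(1,+0) = 10.5400; S(1,+1) = 16.8244
  k=2: S(2,-2) = 4.1366; S(2,-1) = 6.6030; S(2,+0) = 10.5400; S(2,+1) = 16.8244; S(2,+2) = 26.8559
Terminal payoffs V(N, j) = max(K - S_T, 0):
  V(2,-2) = 5.383417; V(2,-1) = 2.917002; V(2,+0) = 0.000000; V(2,+1) = 0.000000; V(2,+2) = 0.000000
Backward induction: V(k, j) = exp(-r*dt) * [p_u * V(k+1, j+1) + p_m * V(k+1, j) + p_d * V(k+1, j-1)]
  V(1,-1) = exp(-r*dt) * [p_u*0.000000 + p_m*2.917002 + p_d*5.383417] = 2.991767
  V(1,+0) = exp(-r*dt) * [p_u*0.000000 + p_m*0.000000 + p_d*2.917002] = 0.575243
  V(1,+1) = exp(-r*dt) * [p_u*0.000000 + p_m*0.000000 + p_d*0.000000] = 0.000000
  V(0,+0) = exp(-r*dt) * [p_u*0.000000 + p_m*0.575243 + p_d*2.991767] = 0.970617

Answer: Price = V(0,0) = 0.9706


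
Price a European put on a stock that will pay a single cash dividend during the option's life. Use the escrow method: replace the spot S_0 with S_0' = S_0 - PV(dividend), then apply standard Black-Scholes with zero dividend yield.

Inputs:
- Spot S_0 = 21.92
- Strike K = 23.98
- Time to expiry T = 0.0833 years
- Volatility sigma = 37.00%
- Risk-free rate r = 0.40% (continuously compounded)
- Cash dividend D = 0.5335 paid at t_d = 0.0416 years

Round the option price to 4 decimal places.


PV(D) = D * exp(-r * t_d) = 0.5335 * 0.99983361 = 0.53341123
S_0' = S_0 - PV(D) = 21.9200 - 0.53341123 = 21.38658877
d1 = (ln(S_0'/K) + (r + sigma^2/2)*T) / (sigma*sqrt(T)) = -1.01528814
d2 = d1 - sigma*sqrt(T) = -1.12207657
exp(-rT) = 0.99966686
N(-d1) = 0.84501575; N(-d2) = 0.86908506
P = K * exp(-rT) * N(-d2) - S_0' * N(-d1) = 23.9800 * 0.99966686 * 0.86908506 - 21.38658877 * 0.84501575 = 2.7617

Answer: Price = 2.7617


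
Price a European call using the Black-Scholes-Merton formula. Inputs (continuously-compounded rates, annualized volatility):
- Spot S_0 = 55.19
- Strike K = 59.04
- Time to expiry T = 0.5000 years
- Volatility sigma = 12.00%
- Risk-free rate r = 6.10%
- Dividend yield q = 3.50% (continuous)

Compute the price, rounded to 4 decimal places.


Answer: Price = 0.7448

Derivation:
d1 = (ln(S/K) + (r - q + 0.5*sigma^2) * T) / (sigma * sqrt(T)) = -0.59907740
d2 = d1 - sigma * sqrt(T) = -0.68393021
exp(-rT) = 0.96996043; exp(-qT) = 0.98265224
C = S_0 * exp(-qT) * N(d1) - K * exp(-rT) * N(d2)
N(d1) = 0.27456064; N(d2) = 0.24700962
C = 55.1900 * 0.98265224 * 0.27456064 - 59.0400 * 0.96996043 * 0.24700962 = 0.7448


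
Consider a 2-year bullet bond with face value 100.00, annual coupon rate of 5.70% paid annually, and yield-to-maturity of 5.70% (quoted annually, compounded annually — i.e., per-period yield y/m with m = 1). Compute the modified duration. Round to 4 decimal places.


Coupon per period c = face * coupon_rate / m = 5.700000
Periods per year m = 1; per-period yield y/m = 0.057000
Number of cashflows N = 2
Cashflows (t years, CF_t, discount factor 1/(1+y/m)^(m*t), PV):
  t = 1.0000: CF_t = 5.700000, DF = 0.946074, PV = 5.392621
  t = 2.0000: CF_t = 105.700000, DF = 0.895056, PV = 94.607379
Price P = sum_t PV_t = 100.000000
First compute Macaulay numerator sum_t t * PV_t:
  t * PV_t at t = 1.0000: 5.392621
  t * PV_t at t = 2.0000: 189.214759
Macaulay duration D = 194.607379 / 100.000000 = 1.946074
Modified duration = D / (1 + y/m) = 1.946074 / (1 + 0.057000) = 1.841129

Answer: Modified duration = 1.8411


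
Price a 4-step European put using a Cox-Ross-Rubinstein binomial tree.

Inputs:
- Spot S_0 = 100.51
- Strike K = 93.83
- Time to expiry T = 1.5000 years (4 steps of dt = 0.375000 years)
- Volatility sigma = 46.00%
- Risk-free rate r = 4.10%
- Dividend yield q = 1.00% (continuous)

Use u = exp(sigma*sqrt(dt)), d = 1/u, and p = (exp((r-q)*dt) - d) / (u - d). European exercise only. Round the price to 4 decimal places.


dt = T/N = 0.375000
u = exp(sigma*sqrt(dt)) = 1.325370; d = 1/u = 0.754507
p = (exp((r-q)*dt) - d) / (u - d) = 0.450522
Discount per step: exp(-r*dt) = 0.984743
Stock lattice S(k, i) with i counting down-moves:
  k=0: S(0,0) = 100.5100
  k=1: S(1,0) = 133.2129; S(1,1) = 75.8355
  k=2: S(2,0) = 176.5563; S(2,1) = 100.5100; S(2,2) = 57.2183
  k=3: S(3,0) = 234.0024; S(3,1) = 133.2129; S(3,2) = 75.8355; S(3,3) = 43.1716
  k=4: S(4,0) = 310.1396; S(4,1) = 176.5563; S(4,2) = 100.5100; S(4,3) = 57.2183; S(4,4) = 32.5733
Terminal payoffs V(N, i) = max(K - S_T, 0):
  V(4,0) = 0.000000; V(4,1) = 0.000000; V(4,2) = 0.000000; V(4,3) = 36.611654; V(4,4) = 61.256732
Backward induction: V(k, i) = exp(-r*dt) * [p * V(k+1, i) + (1-p) * V(k+1, i+1)].
  V(3,0) = exp(-r*dt) * [p*0.000000 + (1-p)*0.000000] = 0.000000
  V(3,1) = exp(-r*dt) * [p*0.000000 + (1-p)*0.000000] = 0.000000
  V(3,2) = exp(-r*dt) * [p*0.000000 + (1-p)*36.611654] = 19.810364
  V(3,3) = exp(-r*dt) * [p*36.611654 + (1-p)*61.256732] = 49.388371
  V(2,0) = exp(-r*dt) * [p*0.000000 + (1-p)*0.000000] = 0.000000
  V(2,1) = exp(-r*dt) * [p*0.000000 + (1-p)*19.810364] = 10.719279
  V(2,2) = exp(-r*dt) * [p*19.810364 + (1-p)*49.388371] = 35.512605
  V(1,0) = exp(-r*dt) * [p*0.000000 + (1-p)*10.719279] = 5.800143
  V(1,1) = exp(-r*dt) * [p*10.719279 + (1-p)*35.512605] = 23.971263
  V(0,0) = exp(-r*dt) * [p*5.800143 + (1-p)*23.971263] = 15.543940

Answer: Price = V(0,0) = 15.5439


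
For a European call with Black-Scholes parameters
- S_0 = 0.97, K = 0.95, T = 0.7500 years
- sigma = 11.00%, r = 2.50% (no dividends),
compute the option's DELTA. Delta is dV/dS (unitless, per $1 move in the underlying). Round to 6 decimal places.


Answer: Delta = 0.678374

Derivation:
d1 = 0.4631565468; d2 = 0.3678937524
phi(d1) = 0.3583677710; exp(-qT) = 1.0000000000; exp(-rT) = 0.9814246877
N(d1) = 0.6783739198
Delta = exp(-qT) * N(d1) = 1.0000000000 * 0.6783739198 = 0.678374


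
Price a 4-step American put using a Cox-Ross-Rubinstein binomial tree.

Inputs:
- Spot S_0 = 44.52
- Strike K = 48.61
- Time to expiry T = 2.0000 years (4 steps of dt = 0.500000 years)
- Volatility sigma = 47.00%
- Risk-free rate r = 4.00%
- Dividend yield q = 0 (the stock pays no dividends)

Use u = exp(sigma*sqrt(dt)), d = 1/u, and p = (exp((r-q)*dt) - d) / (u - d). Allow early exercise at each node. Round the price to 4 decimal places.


dt = T/N = 0.500000
u = exp(sigma*sqrt(dt)) = 1.394227; d = 1/u = 0.717243
p = (exp((r-q)*dt) - d) / (u - d) = 0.447512
Discount per step: exp(-r*dt) = 0.980199
Stock lattice S(k, i) with i counting down-moves:
  k=0: S(0,0) = 44.5200
  k=1: S(1,0) = 62.0710; S(1,1) = 31.9317
  k=2: S(2,0) = 86.5411; S(2,1) = 44.5200; S(2,2) = 22.9028
  k=3: S(3,0) = 120.6579; S(3,1) = 62.0710; S(3,2) = 31.9317; S(3,3) = 16.4269
  k=4: S(4,0) = 168.2245; S(4,1) = 86.5411; S(4,2) = 44.5200; S(4,3) = 22.9028; S(4,4) = 11.7821
Terminal payoffs V(N, i) = max(K - S_T, 0):
  V(4,0) = 0.000000; V(4,1) = 0.000000; V(4,2) = 4.090000; V(4,3) = 25.707223; V(4,4) = 36.827943
Backward induction: V(k, i) = exp(-r*dt) * [p * V(k+1, i) + (1-p) * V(k+1, i+1)]; then take max(V_cont, immediate exercise) for American.
  V(3,0) = exp(-r*dt) * [p*0.000000 + (1-p)*0.000000] = 0.000000; exercise = 0.000000; V(3,0) = max -> 0.000000
  V(3,1) = exp(-r*dt) * [p*0.000000 + (1-p)*4.090000] = 2.214933; exercise = 0.000000; V(3,1) = max -> 2.214933
  V(3,2) = exp(-r*dt) * [p*4.090000 + (1-p)*25.707223] = 15.715786; exercise = 16.678329; V(3,2) = max -> 16.678329
  V(3,3) = exp(-r*dt) * [p*25.707223 + (1-p)*36.827943] = 31.220595; exercise = 32.183137; V(3,3) = max -> 32.183137
  V(2,0) = exp(-r*dt) * [p*0.000000 + (1-p)*2.214933] = 1.199494; exercise = 0.000000; V(2,0) = max -> 1.199494
  V(2,1) = exp(-r*dt) * [p*2.214933 + (1-p)*16.678329] = 10.003704; exercise = 4.090000; V(2,1) = max -> 10.003704
  V(2,2) = exp(-r*dt) * [p*16.678329 + (1-p)*32.183137] = 24.744681; exercise = 25.707223; V(2,2) = max -> 25.707223
  V(1,0) = exp(-r*dt) * [p*1.199494 + (1-p)*10.003704] = 5.943649; exercise = 0.000000; V(1,0) = max -> 5.943649
  V(1,1) = exp(-r*dt) * [p*10.003704 + (1-p)*25.707223] = 18.309834; exercise = 16.678329; V(1,1) = max -> 18.309834
  V(0,0) = exp(-r*dt) * [p*5.943649 + (1-p)*18.309834] = 12.522845; exercise = 4.090000; V(0,0) = max -> 12.522845

Answer: Price = V(0,0) = 12.5228


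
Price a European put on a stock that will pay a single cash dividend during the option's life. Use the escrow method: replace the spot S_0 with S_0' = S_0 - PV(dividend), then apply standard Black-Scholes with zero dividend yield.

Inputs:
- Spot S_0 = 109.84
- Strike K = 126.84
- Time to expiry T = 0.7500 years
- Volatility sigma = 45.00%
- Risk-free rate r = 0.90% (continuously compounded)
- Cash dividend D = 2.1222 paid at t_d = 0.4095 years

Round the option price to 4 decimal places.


PV(D) = D * exp(-r * t_d) = 2.1222 * 0.99632128 = 2.11439303
S_0' = S_0 - PV(D) = 109.8400 - 2.11439303 = 107.72560697
d1 = (ln(S_0'/K) + (r + sigma^2/2)*T) / (sigma*sqrt(T)) = -0.20695218
d2 = d1 - sigma*sqrt(T) = -0.59666362
exp(-rT) = 0.99327273
N(-d1) = 0.58197640; N(-d2) = 0.72463401
P = K * exp(-rT) * N(-d2) - S_0' * N(-d1) = 126.8400 * 0.99327273 * 0.72463401 - 107.72560697 * 0.58197640 = 28.6005

Answer: Price = 28.6005


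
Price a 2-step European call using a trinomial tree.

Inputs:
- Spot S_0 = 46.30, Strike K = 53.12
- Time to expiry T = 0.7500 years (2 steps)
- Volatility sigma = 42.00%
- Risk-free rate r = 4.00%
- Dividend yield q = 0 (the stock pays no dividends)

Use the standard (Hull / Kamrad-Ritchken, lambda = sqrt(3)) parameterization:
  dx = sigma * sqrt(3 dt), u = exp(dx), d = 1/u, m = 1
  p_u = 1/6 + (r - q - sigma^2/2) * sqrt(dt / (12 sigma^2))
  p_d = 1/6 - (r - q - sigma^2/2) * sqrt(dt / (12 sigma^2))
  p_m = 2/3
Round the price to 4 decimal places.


dt = T/N = 0.375000; dx = sigma*sqrt(3*dt) = 0.445477
u = exp(dx) = 1.561235; d = 1/u = 0.640519
p_u = 0.146379, p_m = 0.666667, p_d = 0.186954
Discount per step: exp(-r*dt) = 0.985112
Stock lattice S(k, j) with j the centered position index:
  k=0: S(0,+0) = 46.3000
  k=1: S(1,-1) = 29.6560; S(1,+0) = 46.3000; S(1,+1) = 72.2852
  k=2: S(2,-2) = 18.9952; S(2,-1) = 29.6560; S(2,+0) = 46.3000; S(2,+1) = 72.2852; S(2,+2) = 112.8542
Terminal payoffs V(N, j) = max(S_T - K, 0):
  V(2,-2) = 0.000000; V(2,-1) = 0.000000; V(2,+0) = 0.000000; V(2,+1) = 19.165188; V(2,+2) = 59.734176
Backward induction: V(k, j) = exp(-r*dt) * [p_u * V(k+1, j+1) + p_m * V(k+1, j) + p_d * V(k+1, j-1)]
  V(1,-1) = exp(-r*dt) * [p_u*0.000000 + p_m*0.000000 + p_d*0.000000] = 0.000000
  V(1,+0) = exp(-r*dt) * [p_u*19.165188 + p_m*0.000000 + p_d*0.000000] = 2.763623
  V(1,+1) = exp(-r*dt) * [p_u*59.734176 + p_m*19.165188 + p_d*0.000000] = 21.200246
  V(0,+0) = exp(-r*dt) * [p_u*21.200246 + p_m*2.763623 + p_d*0.000000] = 4.872063

Answer: Price = V(0,0) = 4.8721


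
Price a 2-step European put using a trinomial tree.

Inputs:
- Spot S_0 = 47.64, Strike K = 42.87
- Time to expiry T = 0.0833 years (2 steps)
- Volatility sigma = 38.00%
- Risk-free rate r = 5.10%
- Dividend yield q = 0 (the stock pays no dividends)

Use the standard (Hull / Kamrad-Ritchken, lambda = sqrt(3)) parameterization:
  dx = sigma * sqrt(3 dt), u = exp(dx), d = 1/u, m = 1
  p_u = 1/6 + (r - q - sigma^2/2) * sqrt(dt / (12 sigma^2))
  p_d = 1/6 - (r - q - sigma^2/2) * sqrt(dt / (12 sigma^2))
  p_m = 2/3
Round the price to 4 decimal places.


Answer: Price = V(0,0) = 0.4604

Derivation:
dt = T/N = 0.041650; dx = sigma*sqrt(3*dt) = 0.134323
u = exp(dx) = 1.143763; d = 1/u = 0.874307
p_u = 0.163380, p_m = 0.666667, p_d = 0.169953
Discount per step: exp(-r*dt) = 0.997878
Stock lattice S(k, j) with j the centered position index:
  k=0: S(0,+0) = 47.6400
  k=1: S(1,-1) = 41.6520; S(1,+0) = 47.6400; S(1,+1) = 54.4889
  k=2: S(2,-2) = 36.4166; S(2,-1) = 41.6520; S(2,+0) = 47.6400; S(2,+1) = 54.4889; S(2,+2) = 62.3223
Terminal payoffs V(N, j) = max(K - S_T, 0):
  V(2,-2) = 6.453356; V(2,-1) = 1.218002; V(2,+0) = 0.000000; V(2,+1) = 0.000000; V(2,+2) = 0.000000
Backward induction: V(k, j) = exp(-r*dt) * [p_u * V(k+1, j+1) + p_m * V(k+1, j) + p_d * V(k+1, j-1)]
  V(1,-1) = exp(-r*dt) * [p_u*0.000000 + p_m*1.218002 + p_d*6.453356] = 1.904721
  V(1,+0) = exp(-r*dt) * [p_u*0.000000 + p_m*0.000000 + p_d*1.218002] = 0.206564
  V(1,+1) = exp(-r*dt) * [p_u*0.000000 + p_m*0.000000 + p_d*0.000000] = 0.000000
  V(0,+0) = exp(-r*dt) * [p_u*0.000000 + p_m*0.206564 + p_d*1.904721] = 0.460445


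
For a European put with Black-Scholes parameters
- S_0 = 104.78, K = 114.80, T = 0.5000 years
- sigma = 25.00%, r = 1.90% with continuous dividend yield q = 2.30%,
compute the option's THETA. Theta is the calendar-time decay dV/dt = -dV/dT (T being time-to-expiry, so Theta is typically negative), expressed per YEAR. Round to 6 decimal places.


d1 = -0.4395577696; d2 = -0.6163344649
phi(d1) = 0.3622053186; exp(-qT) = 0.9885658722; exp(-rT) = 0.9905449824
Theta = -S*exp(-qT)*phi(d1)*sigma/(2*sqrt(T)) + r*K*exp(-rT)*N(-d2) - q*S*exp(-qT)*N(-d1)
N(-d1) = 0.6698712837; N(-d2) = 0.7311631017; sqrt(T) = 0.7071067812
Term 1 = -104.7800 * 0.9885658722 * 0.3622053186 * 0.2500 / (2 * 0.7071067812) = -6.6322950987
Term 2 = 0.0190 * 114.8000 * 0.9905449824 * 0.7311631017 = 1.5797339728
Term 3 = -0.0230 * 104.7800 * 0.9885658722 * 0.6698712837 = -1.5958909218
Theta = -6.6322950987 + (1.5797339728) + (-1.5958909218) = -6.648452

Answer: Theta = -6.648452


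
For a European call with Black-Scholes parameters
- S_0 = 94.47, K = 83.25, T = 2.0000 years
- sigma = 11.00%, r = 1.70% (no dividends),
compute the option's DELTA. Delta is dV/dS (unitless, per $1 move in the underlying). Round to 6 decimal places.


d1 = 1.1090918110; d2 = 0.9535283192
phi(d1) = 0.2156753835; exp(-qT) = 1.0000000000; exp(-rT) = 0.9665715046
N(d1) = 0.8663047114
Delta = exp(-qT) * N(d1) = 1.0000000000 * 0.8663047114 = 0.866305

Answer: Delta = 0.866305


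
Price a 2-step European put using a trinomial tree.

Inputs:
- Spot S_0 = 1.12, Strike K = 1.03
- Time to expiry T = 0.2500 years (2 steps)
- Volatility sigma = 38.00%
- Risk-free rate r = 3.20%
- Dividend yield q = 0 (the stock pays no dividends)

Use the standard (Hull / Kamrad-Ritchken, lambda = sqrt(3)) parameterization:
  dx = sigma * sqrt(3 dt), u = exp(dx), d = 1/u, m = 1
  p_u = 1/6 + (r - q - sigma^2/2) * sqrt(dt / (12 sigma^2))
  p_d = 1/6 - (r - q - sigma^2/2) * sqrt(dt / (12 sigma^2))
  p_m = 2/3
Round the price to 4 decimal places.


Answer: Price = V(0,0) = 0.0437

Derivation:
dt = T/N = 0.125000; dx = sigma*sqrt(3*dt) = 0.232702
u = exp(dx) = 1.262005; d = 1/u = 0.792390
p_u = 0.155870, p_m = 0.666667, p_d = 0.177464
Discount per step: exp(-r*dt) = 0.996008
Stock lattice S(k, j) with j the centered position index:
  k=0: S(0,+0) = 1.1200
  k=1: S(1,-1) = 0.8875; S(1,+0) = 1.1200; S(1,+1) = 1.4134
  k=2: S(2,-2) = 0.7032; S(2,-1) = 0.8875; S(2,+0) = 1.1200; S(2,+1) = 1.4134; S(2,+2) = 1.7838
Terminal payoffs V(N, j) = max(K - S_T, 0):
  V(2,-2) = 0.326772; V(2,-1) = 0.142523; V(2,+0) = 0.000000; V(2,+1) = 0.000000; V(2,+2) = 0.000000
Backward induction: V(k, j) = exp(-r*dt) * [p_u * V(k+1, j+1) + p_m * V(k+1, j) + p_d * V(k+1, j-1)]
  V(1,-1) = exp(-r*dt) * [p_u*0.000000 + p_m*0.142523 + p_d*0.326772] = 0.152395
  V(1,+0) = exp(-r*dt) * [p_u*0.000000 + p_m*0.000000 + p_d*0.142523] = 0.025192
  V(1,+1) = exp(-r*dt) * [p_u*0.000000 + p_m*0.000000 + p_d*0.000000] = 0.000000
  V(0,+0) = exp(-r*dt) * [p_u*0.000000 + p_m*0.025192 + p_d*0.152395] = 0.043664


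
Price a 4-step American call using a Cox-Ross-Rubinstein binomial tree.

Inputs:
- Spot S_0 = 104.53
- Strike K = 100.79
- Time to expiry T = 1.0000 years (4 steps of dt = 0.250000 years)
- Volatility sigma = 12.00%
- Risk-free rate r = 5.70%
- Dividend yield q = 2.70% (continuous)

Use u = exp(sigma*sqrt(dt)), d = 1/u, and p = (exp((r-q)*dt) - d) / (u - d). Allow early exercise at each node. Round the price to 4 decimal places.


dt = T/N = 0.250000
u = exp(sigma*sqrt(dt)) = 1.061837; d = 1/u = 0.941765
p = (exp((r-q)*dt) - d) / (u - d) = 0.547702
Discount per step: exp(-r*dt) = 0.985851
Stock lattice S(k, i) with i counting down-moves:
  k=0: S(0,0) = 104.5300
  k=1: S(1,0) = 110.9938; S(1,1) = 98.4426
  k=2: S(2,0) = 117.8572; S(2,1) = 104.5300; S(2,2) = 92.7098
  k=3: S(3,0) = 125.1451; S(3,1) = 110.9938; S(3,2) = 98.4426; S(3,3) = 87.3108
  k=4: S(4,0) = 132.8837; S(4,1) = 117.8572; S(4,2) = 104.5300; S(4,3) = 92.7098; S(4,4) = 82.2262
Terminal payoffs V(N, i) = max(S_T - K, 0):
  V(4,0) = 32.093674; V(4,1) = 17.067246; V(4,2) = 3.740000; V(4,3) = 0.000000; V(4,4) = 0.000000
Backward induction: V(k, i) = exp(-r*dt) * [p * V(k+1, i) + (1-p) * V(k+1, i+1)]; then take max(V_cont, immediate exercise) for American.
  V(3,0) = exp(-r*dt) * [p*32.093674 + (1-p)*17.067246] = 24.939318; exercise = 24.355131; V(3,0) = max -> 24.939318
  V(3,1) = exp(-r*dt) * [p*17.067246 + (1-p)*3.740000] = 10.883162; exercise = 10.203774; V(3,1) = max -> 10.883162
  V(3,2) = exp(-r*dt) * [p*3.740000 + (1-p)*0.000000] = 2.019422; exercise = 0.000000; V(3,2) = max -> 2.019422
  V(3,3) = exp(-r*dt) * [p*0.000000 + (1-p)*0.000000] = 0.000000; exercise = 0.000000; V(3,3) = max -> 0.000000
  V(2,0) = exp(-r*dt) * [p*24.939318 + (1-p)*10.883162] = 18.318832; exercise = 17.067246; V(2,0) = max -> 18.318832
  V(2,1) = exp(-r*dt) * [p*10.883162 + (1-p)*2.019422] = 6.776847; exercise = 3.740000; V(2,1) = max -> 6.776847
  V(2,2) = exp(-r*dt) * [p*2.019422 + (1-p)*0.000000] = 1.090392; exercise = 0.000000; V(2,2) = max -> 1.090392
  V(1,0) = exp(-r*dt) * [p*18.318832 + (1-p)*6.776847] = 12.913085; exercise = 10.203774; V(1,0) = max -> 12.913085
  V(1,1) = exp(-r*dt) * [p*6.776847 + (1-p)*1.090392] = 4.145379; exercise = 0.000000; V(1,1) = max -> 4.145379
  V(0,0) = exp(-r*dt) * [p*12.913085 + (1-p)*4.145379] = 8.820870; exercise = 3.740000; V(0,0) = max -> 8.820870

Answer: Price = V(0,0) = 8.8209


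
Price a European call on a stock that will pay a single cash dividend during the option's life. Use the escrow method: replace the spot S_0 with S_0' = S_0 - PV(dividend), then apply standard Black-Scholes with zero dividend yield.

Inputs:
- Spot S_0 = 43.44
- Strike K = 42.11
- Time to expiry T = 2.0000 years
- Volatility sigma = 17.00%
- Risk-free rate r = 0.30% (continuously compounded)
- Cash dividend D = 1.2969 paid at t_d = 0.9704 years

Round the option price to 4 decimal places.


PV(D) = D * exp(-r * t_d) = 1.2969 * 0.99709303 = 1.29312996
S_0' = S_0 - PV(D) = 43.4400 - 1.29312996 = 42.14687004
d1 = (ln(S_0'/K) + (r + sigma^2/2)*T) / (sigma*sqrt(T)) = 0.14880514
d2 = d1 - sigma*sqrt(T) = -0.09161117
exp(-rT) = 0.99401796
N(d1) = 0.55914630; N(d2) = 0.46350349
C = S_0' * N(d1) - K * exp(-rT) * N(d2) = 42.14687004 * 0.55914630 - 42.1100 * 0.99401796 * 0.46350349 = 4.1649

Answer: Price = 4.1649


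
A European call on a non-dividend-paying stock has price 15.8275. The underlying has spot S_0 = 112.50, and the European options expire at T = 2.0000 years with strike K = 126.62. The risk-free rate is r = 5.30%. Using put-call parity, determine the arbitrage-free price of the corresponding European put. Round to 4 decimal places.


Put-call parity: C - P = S_0 * exp(-qT) - K * exp(-rT).
S_0 * exp(-qT) = 112.5000 * 1.00000000 = 112.50000000
K * exp(-rT) = 126.6200 * 0.89942465 = 113.88514894
P = C - S*exp(-qT) + K*exp(-rT)
P = 15.8275 - 112.50000000 + 113.88514894 = 17.2126

Answer: Put price = 17.2126


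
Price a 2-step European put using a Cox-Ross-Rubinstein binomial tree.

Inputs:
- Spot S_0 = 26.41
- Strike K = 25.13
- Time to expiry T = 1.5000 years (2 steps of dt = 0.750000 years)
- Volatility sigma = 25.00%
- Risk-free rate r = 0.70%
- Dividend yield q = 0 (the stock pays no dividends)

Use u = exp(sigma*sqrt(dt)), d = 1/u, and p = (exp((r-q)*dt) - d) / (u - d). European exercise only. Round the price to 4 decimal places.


Answer: Price = V(0,0) = 2.3248

Derivation:
dt = T/N = 0.750000
u = exp(sigma*sqrt(dt)) = 1.241731; d = 1/u = 0.805327
p = (exp((r-q)*dt) - d) / (u - d) = 0.458146
Discount per step: exp(-r*dt) = 0.994764
Stock lattice S(k, i) with i counting down-moves:
  k=0: S(0,0) = 26.4100
  k=1: S(1,0) = 32.7941; S(1,1) = 21.2687
  k=2: S(2,0) = 40.7215; S(2,1) = 26.4100; S(2,2) = 17.1283
Terminal payoffs V(N, i) = max(K - S_T, 0):
  V(2,0) = 0.000000; V(2,1) = 0.000000; V(2,2) = 8.001735
Backward induction: V(k, i) = exp(-r*dt) * [p * V(k+1, i) + (1-p) * V(k+1, i+1)].
  V(1,0) = exp(-r*dt) * [p*0.000000 + (1-p)*0.000000] = 0.000000
  V(1,1) = exp(-r*dt) * [p*0.000000 + (1-p)*8.001735] = 4.313072
  V(0,0) = exp(-r*dt) * [p*0.000000 + (1-p)*4.313072] = 2.324819


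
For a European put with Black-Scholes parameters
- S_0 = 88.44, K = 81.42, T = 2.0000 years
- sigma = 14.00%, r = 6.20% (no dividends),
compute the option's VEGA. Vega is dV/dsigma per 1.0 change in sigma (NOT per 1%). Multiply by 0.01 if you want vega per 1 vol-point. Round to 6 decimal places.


d1 = 1.1430048420; d2 = 0.9450149432
phi(d1) = 0.2075945111; exp(-qT) = 1.0000000000; exp(-rT) = 0.8833798409
Vega = S * exp(-qT) * phi(d1) * sqrt(T) = 88.4400 * 1.0000000000 * 0.2075945111 * 1.4142135624 = 25.964478

Answer: Vega = 25.964478


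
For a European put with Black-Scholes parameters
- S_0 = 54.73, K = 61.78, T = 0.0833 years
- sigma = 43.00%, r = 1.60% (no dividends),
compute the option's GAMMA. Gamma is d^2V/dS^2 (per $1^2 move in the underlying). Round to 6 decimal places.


Answer: Gamma = 0.039050

Derivation:
d1 = -0.9035362334; d2 = -1.0276417127
phi(d1) = 0.2652380921; exp(-qT) = 1.0000000000; exp(-rT) = 0.9986680878
Gamma = exp(-qT) * phi(d1) / (S * sigma * sqrt(T)) = 1.0000000000 * 0.2652380921 / (54.7300 * 0.4300 * 0.2886173938) = 0.039050


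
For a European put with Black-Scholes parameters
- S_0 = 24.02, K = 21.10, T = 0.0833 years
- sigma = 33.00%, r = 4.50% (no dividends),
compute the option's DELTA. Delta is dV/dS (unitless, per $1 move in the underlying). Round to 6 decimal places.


d1 = 1.4478427794; d2 = 1.3525990394
phi(d1) = 0.1398670584; exp(-qT) = 1.0000000000; exp(-rT) = 0.9962585169
N(-d1) = 0.0738305128
Delta = -exp(-qT) * N(-d1) = -1.0000000000 * 0.0738305128 = -0.073831

Answer: Delta = -0.073831


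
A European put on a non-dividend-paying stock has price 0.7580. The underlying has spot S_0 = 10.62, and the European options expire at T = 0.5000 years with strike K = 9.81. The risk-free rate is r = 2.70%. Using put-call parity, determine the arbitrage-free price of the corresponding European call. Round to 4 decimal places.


Answer: Call price = 1.6995

Derivation:
Put-call parity: C - P = S_0 * exp(-qT) - K * exp(-rT).
S_0 * exp(-qT) = 10.6200 * 1.00000000 = 10.62000000
K * exp(-rT) = 9.8100 * 0.98659072 = 9.67845493
C = P + S*exp(-qT) - K*exp(-rT)
C = 0.7580 + 10.62000000 - 9.67845493 = 1.6995


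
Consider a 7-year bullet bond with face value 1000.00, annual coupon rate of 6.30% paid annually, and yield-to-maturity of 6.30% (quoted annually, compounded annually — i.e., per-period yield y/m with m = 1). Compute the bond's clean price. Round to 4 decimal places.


Answer: Price = 1000.0000

Derivation:
Coupon per period c = face * coupon_rate / m = 63.000000
Periods per year m = 1; per-period yield y/m = 0.063000
Number of cashflows N = 7
Cashflows (t years, CF_t, discount factor 1/(1+y/m)^(m*t), PV):
  t = 1.0000: CF_t = 63.000000, DF = 0.940734, PV = 59.266228
  t = 2.0000: CF_t = 63.000000, DF = 0.884980, PV = 55.753742
  t = 3.0000: CF_t = 63.000000, DF = 0.832531, PV = 52.449428
  t = 4.0000: CF_t = 63.000000, DF = 0.783190, PV = 49.340948
  t = 5.0000: CF_t = 63.000000, DF = 0.736773, PV = 46.416696
  t = 6.0000: CF_t = 63.000000, DF = 0.693107, PV = 43.665754
  t = 7.0000: CF_t = 1063.000000, DF = 0.652029, PV = 693.107204
Price P = sum_t PV_t = 1000.000000


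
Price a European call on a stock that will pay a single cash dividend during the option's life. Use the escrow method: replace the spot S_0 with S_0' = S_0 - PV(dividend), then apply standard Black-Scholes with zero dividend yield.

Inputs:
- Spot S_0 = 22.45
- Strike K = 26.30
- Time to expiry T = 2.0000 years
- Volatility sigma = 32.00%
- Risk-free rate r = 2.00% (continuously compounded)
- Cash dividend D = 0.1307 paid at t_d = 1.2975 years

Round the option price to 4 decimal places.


PV(D) = D * exp(-r * t_d) = 0.1307 * 0.97438381 = 0.12735196
S_0' = S_0 - PV(D) = 22.4500 - 0.12735196 = 22.32264804
d1 = (ln(S_0'/K) + (r + sigma^2/2)*T) / (sigma*sqrt(T)) = -0.04765716
d2 = d1 - sigma*sqrt(T) = -0.50020550
exp(-rT) = 0.96078944
N(d1) = 0.48099474; N(d2) = 0.30846519
C = S_0' * N(d1) - K * exp(-rT) * N(d2) = 22.32264804 * 0.48099474 - 26.3000 * 0.96078944 * 0.30846519 = 2.9425

Answer: Price = 2.9425


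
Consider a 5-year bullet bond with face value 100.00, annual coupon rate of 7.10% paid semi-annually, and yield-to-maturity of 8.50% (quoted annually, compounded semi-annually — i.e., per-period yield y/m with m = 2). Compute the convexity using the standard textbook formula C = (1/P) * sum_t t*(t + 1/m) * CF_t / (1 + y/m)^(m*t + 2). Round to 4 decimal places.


Coupon per period c = face * coupon_rate / m = 3.550000
Periods per year m = 2; per-period yield y/m = 0.042500
Number of cashflows N = 10
Cashflows (t years, CF_t, discount factor 1/(1+y/m)^(m*t), PV):
  t = 0.5000: CF_t = 3.550000, DF = 0.959233, PV = 3.405276
  t = 1.0000: CF_t = 3.550000, DF = 0.920127, PV = 3.266452
  t = 1.5000: CF_t = 3.550000, DF = 0.882616, PV = 3.133287
  t = 2.0000: CF_t = 3.550000, DF = 0.846634, PV = 3.005551
  t = 2.5000: CF_t = 3.550000, DF = 0.812119, PV = 2.883023
  t = 3.0000: CF_t = 3.550000, DF = 0.779011, PV = 2.765489
  t = 3.5000: CF_t = 3.550000, DF = 0.747253, PV = 2.652747
  t = 4.0000: CF_t = 3.550000, DF = 0.716789, PV = 2.544602
  t = 4.5000: CF_t = 3.550000, DF = 0.687568, PV = 2.440865
  t = 5.0000: CF_t = 103.550000, DF = 0.659537, PV = 68.295088
Price P = sum_t PV_t = 94.392379
Convexity numerator sum_t t*(t + 1/m) * CF_t / (1+y/m)^(m*t + 2):
  t = 0.5000: term = 1.566643
  t = 1.0000: term = 4.508326
  t = 1.5000: term = 8.649068
  t = 2.0000: term = 13.827446
  t = 2.5000: term = 19.895606
  t = 3.0000: term = 26.718320
  t = 3.5000: term = 34.172112
  t = 4.0000: term = 42.144434
  t = 4.5000: term = 50.532894
  t = 5.0000: term = 1728.104628
Convexity = (1/P) * sum = 1930.119477 / 94.392379 = 20.447832

Answer: Convexity = 20.4478


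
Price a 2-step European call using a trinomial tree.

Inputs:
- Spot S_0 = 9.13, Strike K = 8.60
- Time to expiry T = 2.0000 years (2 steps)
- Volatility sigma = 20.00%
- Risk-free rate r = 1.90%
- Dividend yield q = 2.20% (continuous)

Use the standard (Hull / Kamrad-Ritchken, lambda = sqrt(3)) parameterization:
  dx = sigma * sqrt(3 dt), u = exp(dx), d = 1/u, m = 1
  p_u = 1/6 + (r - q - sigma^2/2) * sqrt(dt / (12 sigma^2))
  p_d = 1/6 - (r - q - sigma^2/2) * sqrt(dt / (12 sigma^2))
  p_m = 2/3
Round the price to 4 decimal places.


Answer: Price = V(0,0) = 1.1579

Derivation:
dt = T/N = 1.000000; dx = sigma*sqrt(3*dt) = 0.346410
u = exp(dx) = 1.413982; d = 1/u = 0.707222
p_u = 0.133469, p_m = 0.666667, p_d = 0.199864
Discount per step: exp(-r*dt) = 0.981179
Stock lattice S(k, j) with j the centered position index:
  k=0: S(0,+0) = 9.1300
  k=1: S(1,-1) = 6.4569; S(1,+0) = 9.1300; S(1,+1) = 12.9097
  k=2: S(2,-2) = 4.5665; S(2,-1) = 6.4569; S(2,+0) = 9.1300; S(2,+1) = 12.9097; S(2,+2) = 18.2540
Terminal payoffs V(N, j) = max(S_T - K, 0):
  V(2,-2) = 0.000000; V(2,-1) = 0.000000; V(2,+0) = 0.530000; V(2,+1) = 4.309660; V(2,+2) = 9.654033
Backward induction: V(k, j) = exp(-r*dt) * [p_u * V(k+1, j+1) + p_m * V(k+1, j) + p_d * V(k+1, j-1)]
  V(1,-1) = exp(-r*dt) * [p_u*0.530000 + p_m*0.000000 + p_d*0.000000] = 0.069407
  V(1,+0) = exp(-r*dt) * [p_u*4.309660 + p_m*0.530000 + p_d*0.000000] = 0.911064
  V(1,+1) = exp(-r*dt) * [p_u*9.654033 + p_m*4.309660 + p_d*0.530000] = 4.187231
  V(0,+0) = exp(-r*dt) * [p_u*4.187231 + p_m*0.911064 + p_d*0.069407] = 1.157903


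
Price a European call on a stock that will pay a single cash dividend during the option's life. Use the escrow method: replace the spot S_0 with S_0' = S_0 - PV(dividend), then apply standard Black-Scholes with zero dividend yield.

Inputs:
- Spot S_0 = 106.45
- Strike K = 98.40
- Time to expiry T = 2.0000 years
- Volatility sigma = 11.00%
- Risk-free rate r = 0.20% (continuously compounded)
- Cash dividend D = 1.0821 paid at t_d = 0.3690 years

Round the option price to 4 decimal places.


PV(D) = D * exp(-r * t_d) = 1.0821 * 0.99926227 = 1.08130170
S_0' = S_0 - PV(D) = 106.4500 - 1.08130170 = 105.36869830
d1 = (ln(S_0'/K) + (r + sigma^2/2)*T) / (sigma*sqrt(T)) = 0.54334604
d2 = d1 - sigma*sqrt(T) = 0.38778255
exp(-rT) = 0.99600799
N(d1) = 0.70655422; N(d2) = 0.65091152
C = S_0' * N(d1) - K * exp(-rT) * N(d2) = 105.36869830 * 0.70655422 - 98.4000 * 0.99600799 * 0.65091152 = 10.6547

Answer: Price = 10.6547


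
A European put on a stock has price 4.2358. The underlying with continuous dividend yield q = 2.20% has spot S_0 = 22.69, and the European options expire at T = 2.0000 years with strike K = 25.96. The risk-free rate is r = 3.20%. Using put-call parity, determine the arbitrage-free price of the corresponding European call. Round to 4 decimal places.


Put-call parity: C - P = S_0 * exp(-qT) - K * exp(-rT).
S_0 * exp(-qT) = 22.6900 * 0.95695396 = 21.71328530
K * exp(-rT) = 25.9600 * 0.93800500 = 24.35060979
C = P + S*exp(-qT) - K*exp(-rT)
C = 4.2358 + 21.71328530 - 24.35060979 = 1.5985

Answer: Call price = 1.5985


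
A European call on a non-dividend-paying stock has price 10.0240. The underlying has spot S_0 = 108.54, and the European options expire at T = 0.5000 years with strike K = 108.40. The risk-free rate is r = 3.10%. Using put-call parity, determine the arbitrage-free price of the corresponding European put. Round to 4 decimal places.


Put-call parity: C - P = S_0 * exp(-qT) - K * exp(-rT).
S_0 * exp(-qT) = 108.5400 * 1.00000000 = 108.54000000
K * exp(-rT) = 108.4000 * 0.98461951 = 106.73275453
P = C - S*exp(-qT) + K*exp(-rT)
P = 10.0240 - 108.54000000 + 106.73275453 = 8.2168

Answer: Put price = 8.2168


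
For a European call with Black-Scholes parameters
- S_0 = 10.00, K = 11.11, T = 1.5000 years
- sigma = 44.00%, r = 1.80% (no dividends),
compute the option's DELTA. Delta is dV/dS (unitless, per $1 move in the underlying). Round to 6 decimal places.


d1 = 0.1242178731; d2 = -0.4146698703
phi(d1) = 0.3958762672; exp(-qT) = 1.0000000000; exp(-rT) = 0.9733612415
N(d1) = 0.5494286144
Delta = exp(-qT) * N(d1) = 1.0000000000 * 0.5494286144 = 0.549429

Answer: Delta = 0.549429


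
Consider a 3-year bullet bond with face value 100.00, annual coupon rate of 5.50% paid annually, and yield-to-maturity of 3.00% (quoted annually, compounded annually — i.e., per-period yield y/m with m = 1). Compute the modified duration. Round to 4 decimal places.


Coupon per period c = face * coupon_rate / m = 5.500000
Periods per year m = 1; per-period yield y/m = 0.030000
Number of cashflows N = 3
Cashflows (t years, CF_t, discount factor 1/(1+y/m)^(m*t), PV):
  t = 1.0000: CF_t = 5.500000, DF = 0.970874, PV = 5.339806
  t = 2.0000: CF_t = 5.500000, DF = 0.942596, PV = 5.184278
  t = 3.0000: CF_t = 105.500000, DF = 0.915142, PV = 96.547445
Price P = sum_t PV_t = 107.071528
First compute Macaulay numerator sum_t t * PV_t:
  t * PV_t at t = 1.0000: 5.339806
  t * PV_t at t = 2.0000: 10.368555
  t * PV_t at t = 3.0000: 289.642335
Macaulay duration D = 305.350696 / 107.071528 = 2.851838
Modified duration = D / (1 + y/m) = 2.851838 / (1 + 0.030000) = 2.768775

Answer: Modified duration = 2.7688


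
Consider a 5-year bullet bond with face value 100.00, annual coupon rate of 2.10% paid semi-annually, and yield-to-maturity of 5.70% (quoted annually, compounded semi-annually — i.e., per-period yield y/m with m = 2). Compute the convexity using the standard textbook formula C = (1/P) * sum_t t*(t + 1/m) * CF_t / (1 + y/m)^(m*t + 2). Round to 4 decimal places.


Coupon per period c = face * coupon_rate / m = 1.050000
Periods per year m = 2; per-period yield y/m = 0.028500
Number of cashflows N = 10
Cashflows (t years, CF_t, discount factor 1/(1+y/m)^(m*t), PV):
  t = 0.5000: CF_t = 1.050000, DF = 0.972290, PV = 1.020904
  t = 1.0000: CF_t = 1.050000, DF = 0.945347, PV = 0.992615
  t = 1.5000: CF_t = 1.050000, DF = 0.919152, PV = 0.965109
  t = 2.0000: CF_t = 1.050000, DF = 0.893682, PV = 0.938366
  t = 2.5000: CF_t = 1.050000, DF = 0.868917, PV = 0.912363
  t = 3.0000: CF_t = 1.050000, DF = 0.844840, PV = 0.887082
  t = 3.5000: CF_t = 1.050000, DF = 0.821429, PV = 0.862500
  t = 4.0000: CF_t = 1.050000, DF = 0.798667, PV = 0.838600
  t = 4.5000: CF_t = 1.050000, DF = 0.776536, PV = 0.815362
  t = 5.0000: CF_t = 101.050000, DF = 0.755018, PV = 76.294522
Price P = sum_t PV_t = 84.527423
Convexity numerator sum_t t*(t + 1/m) * CF_t / (1+y/m)^(m*t + 2):
  t = 0.5000: term = 0.482555
  t = 1.0000: term = 1.407549
  t = 1.5000: term = 2.737090
  t = 2.0000: term = 4.435408
  t = 2.5000: term = 6.468752
  t = 3.0000: term = 8.805301
  t = 3.5000: term = 11.415072
  t = 4.0000: term = 14.269831
  t = 4.5000: term = 17.343013
  t = 5.0000: term = 1983.432656
Convexity = (1/P) * sum = 2050.797227 / 84.527423 = 24.261916

Answer: Convexity = 24.2619
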